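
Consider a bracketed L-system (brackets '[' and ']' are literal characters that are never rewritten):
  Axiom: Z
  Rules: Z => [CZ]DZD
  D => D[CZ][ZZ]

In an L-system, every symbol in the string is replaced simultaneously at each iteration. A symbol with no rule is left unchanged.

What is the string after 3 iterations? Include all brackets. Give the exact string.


Answer: [C[C[CZ]DZD]D[CZ][ZZ][CZ]DZDD[CZ][ZZ]]D[CZ][ZZ][C[CZ]DZD][[CZ]DZD[CZ]DZD][C[CZ]DZD]D[CZ][ZZ][CZ]DZDD[CZ][ZZ]D[CZ][ZZ][C[CZ]DZD][[CZ]DZD[CZ]DZD]

Derivation:
Step 0: Z
Step 1: [CZ]DZD
Step 2: [C[CZ]DZD]D[CZ][ZZ][CZ]DZDD[CZ][ZZ]
Step 3: [C[C[CZ]DZD]D[CZ][ZZ][CZ]DZDD[CZ][ZZ]]D[CZ][ZZ][C[CZ]DZD][[CZ]DZD[CZ]DZD][C[CZ]DZD]D[CZ][ZZ][CZ]DZDD[CZ][ZZ]D[CZ][ZZ][C[CZ]DZD][[CZ]DZD[CZ]DZD]


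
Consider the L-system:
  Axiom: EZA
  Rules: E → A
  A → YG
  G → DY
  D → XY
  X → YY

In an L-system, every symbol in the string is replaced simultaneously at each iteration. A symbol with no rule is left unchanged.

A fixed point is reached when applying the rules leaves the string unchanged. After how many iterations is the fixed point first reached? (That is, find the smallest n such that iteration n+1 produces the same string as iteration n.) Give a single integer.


Answer: 5

Derivation:
Step 0: EZA
Step 1: AZYG
Step 2: YGZYDY
Step 3: YDYZYXYY
Step 4: YXYYZYYYYY
Step 5: YYYYYZYYYYY
Step 6: YYYYYZYYYYY  (unchanged — fixed point at step 5)


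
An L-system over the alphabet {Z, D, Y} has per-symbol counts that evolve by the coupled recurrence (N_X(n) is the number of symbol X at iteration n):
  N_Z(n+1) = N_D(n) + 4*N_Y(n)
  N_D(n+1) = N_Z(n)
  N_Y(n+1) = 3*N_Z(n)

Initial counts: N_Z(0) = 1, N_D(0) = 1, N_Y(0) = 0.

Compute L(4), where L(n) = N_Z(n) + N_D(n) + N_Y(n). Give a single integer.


Answer: 221

Derivation:
Step 0: N_Z=1, N_D=1, N_Y=0, L=2
Step 1: N_Z=1, N_D=1, N_Y=3, L=5
Step 2: N_Z=13, N_D=1, N_Y=3, L=17
Step 3: N_Z=13, N_D=13, N_Y=39, L=65
Step 4: N_Z=169, N_D=13, N_Y=39, L=221


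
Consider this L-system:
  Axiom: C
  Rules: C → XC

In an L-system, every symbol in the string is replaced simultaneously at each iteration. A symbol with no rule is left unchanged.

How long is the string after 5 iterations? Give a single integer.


Answer: 6

Derivation:
Step 0: length = 1
Step 1: length = 2
Step 2: length = 3
Step 3: length = 4
Step 4: length = 5
Step 5: length = 6


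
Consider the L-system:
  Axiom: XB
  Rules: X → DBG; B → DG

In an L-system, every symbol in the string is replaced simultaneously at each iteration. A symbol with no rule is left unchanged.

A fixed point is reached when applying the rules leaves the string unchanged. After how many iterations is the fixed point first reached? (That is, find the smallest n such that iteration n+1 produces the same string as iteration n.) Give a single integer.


Answer: 2

Derivation:
Step 0: XB
Step 1: DBGDG
Step 2: DDGGDG
Step 3: DDGGDG  (unchanged — fixed point at step 2)


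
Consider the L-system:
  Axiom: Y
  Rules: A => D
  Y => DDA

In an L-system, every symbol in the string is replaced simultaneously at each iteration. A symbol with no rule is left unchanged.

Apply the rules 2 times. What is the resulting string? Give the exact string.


Answer: DDD

Derivation:
Step 0: Y
Step 1: DDA
Step 2: DDD


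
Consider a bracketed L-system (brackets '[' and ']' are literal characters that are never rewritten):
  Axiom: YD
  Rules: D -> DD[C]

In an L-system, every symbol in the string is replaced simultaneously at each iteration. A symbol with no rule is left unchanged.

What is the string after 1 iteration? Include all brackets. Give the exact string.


Step 0: YD
Step 1: YDD[C]

Answer: YDD[C]


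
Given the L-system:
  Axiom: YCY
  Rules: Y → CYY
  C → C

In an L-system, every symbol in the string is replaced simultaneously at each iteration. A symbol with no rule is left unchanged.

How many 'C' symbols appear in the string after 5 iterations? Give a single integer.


Step 0: YCY  (1 'C')
Step 1: CYYCCYY  (3 'C')
Step 2: CCYYCYYCCCYYCYY  (7 'C')
Step 3: CCCYYCYYCCYYCYYCCCCYYCYYCCYYCYY  (15 'C')
Step 4: CCCCYYCYYCCYYCYYCCCYYCYYCCYYCYYCCCCCYYCYYCCYYCYYCCCYYCYYCCYYCYY  (31 'C')
Step 5: CCCCCYYCYYCCYYCYYCCCYYCYYCCYYCYYCCCCYYCYYCCYYCYYCCCYYCYYCCYYCYYCCCCCCYYCYYCCYYCYYCCCYYCYYCCYYCYYCCCCYYCYYCCYYCYYCCCYYCYYCCYYCYY  (63 'C')

Answer: 63


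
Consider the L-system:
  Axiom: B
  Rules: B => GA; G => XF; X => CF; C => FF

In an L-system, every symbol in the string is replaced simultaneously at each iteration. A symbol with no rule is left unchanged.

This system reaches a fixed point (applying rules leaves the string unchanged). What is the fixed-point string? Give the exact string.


Step 0: B
Step 1: GA
Step 2: XFA
Step 3: CFFA
Step 4: FFFFA
Step 5: FFFFA  (unchanged — fixed point at step 4)

Answer: FFFFA


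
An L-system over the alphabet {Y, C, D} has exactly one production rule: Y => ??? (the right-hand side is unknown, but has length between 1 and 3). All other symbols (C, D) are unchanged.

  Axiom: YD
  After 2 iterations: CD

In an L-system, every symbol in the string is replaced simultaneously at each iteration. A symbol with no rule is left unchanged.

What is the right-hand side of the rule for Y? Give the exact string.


Answer: C

Derivation:
Trying Y => C:
  Step 0: YD
  Step 1: CD
  Step 2: CD
Matches the given result.


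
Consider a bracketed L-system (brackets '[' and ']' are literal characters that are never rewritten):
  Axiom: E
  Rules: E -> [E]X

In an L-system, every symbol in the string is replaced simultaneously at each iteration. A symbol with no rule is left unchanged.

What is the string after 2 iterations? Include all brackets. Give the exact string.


Answer: [[E]X]X

Derivation:
Step 0: E
Step 1: [E]X
Step 2: [[E]X]X


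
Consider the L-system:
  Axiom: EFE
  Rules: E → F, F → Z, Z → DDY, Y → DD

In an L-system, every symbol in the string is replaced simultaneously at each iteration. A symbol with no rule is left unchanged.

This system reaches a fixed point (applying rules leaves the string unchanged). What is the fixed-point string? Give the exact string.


Answer: DDDDDDDDDDDD

Derivation:
Step 0: EFE
Step 1: FZF
Step 2: ZDDYZ
Step 3: DDYDDDDDDY
Step 4: DDDDDDDDDDDD
Step 5: DDDDDDDDDDDD  (unchanged — fixed point at step 4)


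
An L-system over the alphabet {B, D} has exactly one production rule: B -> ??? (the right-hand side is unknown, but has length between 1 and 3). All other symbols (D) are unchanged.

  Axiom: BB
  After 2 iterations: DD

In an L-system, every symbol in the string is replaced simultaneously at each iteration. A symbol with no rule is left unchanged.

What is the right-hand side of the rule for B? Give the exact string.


Trying B -> D:
  Step 0: BB
  Step 1: DD
  Step 2: DD
Matches the given result.

Answer: D


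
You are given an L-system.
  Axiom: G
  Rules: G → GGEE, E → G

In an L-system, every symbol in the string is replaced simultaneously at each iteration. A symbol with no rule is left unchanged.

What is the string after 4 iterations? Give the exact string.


Step 0: G
Step 1: GGEE
Step 2: GGEEGGEEGG
Step 3: GGEEGGEEGGGGEEGGEEGGGGEEGGEE
Step 4: GGEEGGEEGGGGEEGGEEGGGGEEGGEEGGEEGGEEGGGGEEGGEEGGGGEEGGEEGGEEGGEEGGGGEEGGEEGG

Answer: GGEEGGEEGGGGEEGGEEGGGGEEGGEEGGEEGGEEGGGGEEGGEEGGGGEEGGEEGGEEGGEEGGGGEEGGEEGG


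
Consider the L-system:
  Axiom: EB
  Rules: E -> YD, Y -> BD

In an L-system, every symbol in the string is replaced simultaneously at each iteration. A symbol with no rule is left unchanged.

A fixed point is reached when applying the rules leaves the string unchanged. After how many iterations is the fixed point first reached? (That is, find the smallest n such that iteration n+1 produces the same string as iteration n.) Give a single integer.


Answer: 2

Derivation:
Step 0: EB
Step 1: YDB
Step 2: BDDB
Step 3: BDDB  (unchanged — fixed point at step 2)


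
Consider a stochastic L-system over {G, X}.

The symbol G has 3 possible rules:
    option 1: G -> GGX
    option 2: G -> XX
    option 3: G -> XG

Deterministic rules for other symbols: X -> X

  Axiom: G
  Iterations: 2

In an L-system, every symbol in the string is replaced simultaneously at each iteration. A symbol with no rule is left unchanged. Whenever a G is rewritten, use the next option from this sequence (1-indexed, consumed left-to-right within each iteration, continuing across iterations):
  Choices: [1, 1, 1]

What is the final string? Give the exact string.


Step 0: G
Step 1: GGX  (used choices [1])
Step 2: GGXGGXX  (used choices [1, 1])

Answer: GGXGGXX


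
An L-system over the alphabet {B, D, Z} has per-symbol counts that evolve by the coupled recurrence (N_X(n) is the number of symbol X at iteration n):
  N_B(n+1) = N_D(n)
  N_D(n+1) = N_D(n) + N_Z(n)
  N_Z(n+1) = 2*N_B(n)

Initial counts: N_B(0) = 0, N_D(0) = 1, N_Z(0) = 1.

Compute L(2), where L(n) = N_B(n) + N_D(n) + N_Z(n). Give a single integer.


Step 0: N_B=0, N_D=1, N_Z=1, L=2
Step 1: N_B=1, N_D=2, N_Z=0, L=3
Step 2: N_B=2, N_D=2, N_Z=2, L=6

Answer: 6


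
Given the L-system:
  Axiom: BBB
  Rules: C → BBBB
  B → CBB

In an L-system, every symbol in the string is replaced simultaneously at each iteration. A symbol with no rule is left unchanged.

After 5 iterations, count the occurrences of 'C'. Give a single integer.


Step 0: length=3, 'C' count=0
Step 1: length=9, 'C' count=3
Step 2: length=30, 'C' count=6
Step 3: length=96, 'C' count=24
Step 4: length=312, 'C' count=72
Step 5: length=1008, 'C' count=240
Final string: CBBCBBCBBCBBBBBBCBBCBBBBBBCBBCBBCBBCBBCBBCBBBBBBCBBCBBBBBBCBBCBBCBBCBBCBBCBBBBBBCBBCBBBBBBCBBCBBCBBCBBCBBCBBBBBBCBBCBBBBBBCBBCBBBBBBCBBCBBBBBBCBBCBBBBBBCBBCBBBBBBCBBCBBCBBCBBCBBCBBBBBBCBBCBBBBBBCBBCBBCBBCBBCBBCBBBBBBCBBCBBBBBBCBBCBBBBBBCBBCBBBBBBCBBCBBBBBBCBBCBBBBBBCBBCBBCBBCBBCBBCBBBBBBCBBCBBBBBBCBBCBBCBBCBBCBBCBBBBBBCBBCBBBBBBCBBCBBCBBCBBCBBCBBBBBBCBBCBBBBBBCBBCBBCBBCBBCBBCBBBBBBCBBCBBBBBBCBBCBBCBBCBBCBBCBBBBBBCBBCBBBBBBCBBCBBCBBCBBCBBCBBBBBBCBBCBBBBBBCBBCBBBBBBCBBCBBBBBBCBBCBBBBBBCBBCBBBBBBCBBCBBCBBCBBCBBCBBBBBBCBBCBBBBBBCBBCBBCBBCBBCBBCBBBBBBCBBCBBBBBBCBBCBBBBBBCBBCBBBBBBCBBCBBBBBBCBBCBBBBBBCBBCBBCBBCBBCBBCBBBBBBCBBCBBBBBBCBBCBBCBBCBBCBBCBBBBBBCBBCBBBBBBCBBCBBCBBCBBCBBCBBBBBBCBBCBBBBBBCBBCBBCBBCBBCBBCBBBBBBCBBCBBBBBBCBBCBBCBBCBBCBBCBBBBBBCBBCBBBBBBCBBCBBCBBCBBCBBCBBBBBBCBBCBBBBBBCBBCBBBBBBCBBCBBBBBBCBBCBBBBBBCBBCBBBBBBCBBCBBCBBCBBCBBCBBBBBBCBBCBBBBBBCBBCBBCBBCBBCBBCBBBBBBCBBCBBBBBBCBBCBBBBBBCBBCBBBBBBCBBCBBBBBBCBBCBBBBBBCBBCBBCBBCBBCBBCBBBBBBCBBCBBBBBBCBBCBBCBBCBBCBBCBBBBBBCBBCBBBBBBCBBCBB

Answer: 240


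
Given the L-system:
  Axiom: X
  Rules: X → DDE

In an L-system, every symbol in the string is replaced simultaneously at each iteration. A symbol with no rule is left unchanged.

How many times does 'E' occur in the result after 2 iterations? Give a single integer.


Step 0: X  (0 'E')
Step 1: DDE  (1 'E')
Step 2: DDE  (1 'E')

Answer: 1


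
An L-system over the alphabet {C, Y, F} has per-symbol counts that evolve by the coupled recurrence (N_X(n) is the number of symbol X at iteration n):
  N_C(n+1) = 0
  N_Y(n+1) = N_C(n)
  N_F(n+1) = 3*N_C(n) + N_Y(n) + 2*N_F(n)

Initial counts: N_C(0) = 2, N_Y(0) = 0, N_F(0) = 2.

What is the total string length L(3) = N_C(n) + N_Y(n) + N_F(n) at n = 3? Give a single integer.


Step 0: N_C=2, N_Y=0, N_F=2, L=4
Step 1: N_C=0, N_Y=2, N_F=10, L=12
Step 2: N_C=0, N_Y=0, N_F=22, L=22
Step 3: N_C=0, N_Y=0, N_F=44, L=44

Answer: 44


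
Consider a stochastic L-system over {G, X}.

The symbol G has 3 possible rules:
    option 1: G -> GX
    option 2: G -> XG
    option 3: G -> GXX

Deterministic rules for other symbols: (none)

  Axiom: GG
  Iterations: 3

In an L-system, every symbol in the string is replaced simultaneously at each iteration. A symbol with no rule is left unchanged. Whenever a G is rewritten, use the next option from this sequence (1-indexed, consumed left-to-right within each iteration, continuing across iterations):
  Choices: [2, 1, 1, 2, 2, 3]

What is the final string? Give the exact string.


Step 0: GG
Step 1: XGGX  (used choices [2, 1])
Step 2: XGXXGX  (used choices [1, 2])
Step 3: XXGXXGXXX  (used choices [2, 3])

Answer: XXGXXGXXX


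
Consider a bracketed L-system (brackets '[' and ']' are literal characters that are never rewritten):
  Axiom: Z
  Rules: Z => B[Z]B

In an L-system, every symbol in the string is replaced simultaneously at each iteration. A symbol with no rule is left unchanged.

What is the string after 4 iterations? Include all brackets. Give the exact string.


Answer: B[B[B[B[Z]B]B]B]B

Derivation:
Step 0: Z
Step 1: B[Z]B
Step 2: B[B[Z]B]B
Step 3: B[B[B[Z]B]B]B
Step 4: B[B[B[B[Z]B]B]B]B


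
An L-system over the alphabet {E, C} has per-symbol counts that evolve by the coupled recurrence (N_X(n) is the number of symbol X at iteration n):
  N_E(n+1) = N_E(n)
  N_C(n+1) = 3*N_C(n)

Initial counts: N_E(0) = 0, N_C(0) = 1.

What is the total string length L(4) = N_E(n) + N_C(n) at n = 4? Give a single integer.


Answer: 81

Derivation:
Step 0: N_E=0, N_C=1, L=1
Step 1: N_E=0, N_C=3, L=3
Step 2: N_E=0, N_C=9, L=9
Step 3: N_E=0, N_C=27, L=27
Step 4: N_E=0, N_C=81, L=81


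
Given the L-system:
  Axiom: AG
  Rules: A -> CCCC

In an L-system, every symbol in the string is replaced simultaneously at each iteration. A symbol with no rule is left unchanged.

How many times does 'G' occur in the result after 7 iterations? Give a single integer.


Step 0: AG  (1 'G')
Step 1: CCCCG  (1 'G')
Step 2: CCCCG  (1 'G')
Step 3: CCCCG  (1 'G')
Step 4: CCCCG  (1 'G')
Step 5: CCCCG  (1 'G')
Step 6: CCCCG  (1 'G')
Step 7: CCCCG  (1 'G')

Answer: 1


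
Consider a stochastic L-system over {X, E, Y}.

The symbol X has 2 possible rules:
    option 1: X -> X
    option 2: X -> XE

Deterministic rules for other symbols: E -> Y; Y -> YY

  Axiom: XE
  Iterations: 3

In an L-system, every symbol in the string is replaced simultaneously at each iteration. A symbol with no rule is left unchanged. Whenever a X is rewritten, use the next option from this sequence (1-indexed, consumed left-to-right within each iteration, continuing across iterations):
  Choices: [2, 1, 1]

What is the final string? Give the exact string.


Answer: XYYYYYY

Derivation:
Step 0: XE
Step 1: XEY  (used choices [2])
Step 2: XYYY  (used choices [1])
Step 3: XYYYYYY  (used choices [1])


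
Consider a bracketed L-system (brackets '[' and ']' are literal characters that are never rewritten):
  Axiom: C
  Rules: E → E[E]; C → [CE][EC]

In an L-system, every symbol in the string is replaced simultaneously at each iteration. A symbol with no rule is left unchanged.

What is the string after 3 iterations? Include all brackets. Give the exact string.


Step 0: C
Step 1: [CE][EC]
Step 2: [[CE][EC]E[E]][E[E][CE][EC]]
Step 3: [[[CE][EC]E[E]][E[E][CE][EC]]E[E][E[E]]][E[E][E[E]][[CE][EC]E[E]][E[E][CE][EC]]]

Answer: [[[CE][EC]E[E]][E[E][CE][EC]]E[E][E[E]]][E[E][E[E]][[CE][EC]E[E]][E[E][CE][EC]]]


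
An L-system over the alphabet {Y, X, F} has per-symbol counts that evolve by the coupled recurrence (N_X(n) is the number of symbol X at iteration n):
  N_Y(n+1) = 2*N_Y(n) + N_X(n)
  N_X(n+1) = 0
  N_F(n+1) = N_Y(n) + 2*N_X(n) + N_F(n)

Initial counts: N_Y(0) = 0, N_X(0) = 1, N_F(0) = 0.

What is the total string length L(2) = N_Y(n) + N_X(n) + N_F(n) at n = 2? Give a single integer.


Step 0: N_Y=0, N_X=1, N_F=0, L=1
Step 1: N_Y=1, N_X=0, N_F=2, L=3
Step 2: N_Y=2, N_X=0, N_F=3, L=5

Answer: 5


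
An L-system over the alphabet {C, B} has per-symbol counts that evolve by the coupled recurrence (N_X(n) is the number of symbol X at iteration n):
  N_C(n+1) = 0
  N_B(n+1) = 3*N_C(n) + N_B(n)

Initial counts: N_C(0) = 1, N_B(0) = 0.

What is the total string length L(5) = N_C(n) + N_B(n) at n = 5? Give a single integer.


Step 0: N_C=1, N_B=0, L=1
Step 1: N_C=0, N_B=3, L=3
Step 2: N_C=0, N_B=3, L=3
Step 3: N_C=0, N_B=3, L=3
Step 4: N_C=0, N_B=3, L=3
Step 5: N_C=0, N_B=3, L=3

Answer: 3


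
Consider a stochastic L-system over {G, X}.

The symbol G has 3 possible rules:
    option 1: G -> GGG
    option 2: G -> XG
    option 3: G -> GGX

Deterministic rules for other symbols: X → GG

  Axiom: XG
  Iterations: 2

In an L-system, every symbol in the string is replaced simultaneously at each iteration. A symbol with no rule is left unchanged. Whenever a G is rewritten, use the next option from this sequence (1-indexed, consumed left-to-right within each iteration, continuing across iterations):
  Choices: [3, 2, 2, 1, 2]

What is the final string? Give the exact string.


Step 0: XG
Step 1: GGGGX  (used choices [3])
Step 2: XGXGGGGXGGG  (used choices [2, 2, 1, 2])

Answer: XGXGGGGXGGG


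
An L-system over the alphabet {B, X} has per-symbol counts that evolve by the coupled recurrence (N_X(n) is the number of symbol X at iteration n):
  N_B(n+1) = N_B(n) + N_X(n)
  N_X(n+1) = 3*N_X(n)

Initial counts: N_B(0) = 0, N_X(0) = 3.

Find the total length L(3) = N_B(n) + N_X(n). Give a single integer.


Answer: 120

Derivation:
Step 0: N_B=0, N_X=3, L=3
Step 1: N_B=3, N_X=9, L=12
Step 2: N_B=12, N_X=27, L=39
Step 3: N_B=39, N_X=81, L=120


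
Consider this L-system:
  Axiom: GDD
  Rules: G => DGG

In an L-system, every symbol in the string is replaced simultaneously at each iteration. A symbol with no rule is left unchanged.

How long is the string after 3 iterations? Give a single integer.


Step 0: length = 3
Step 1: length = 5
Step 2: length = 9
Step 3: length = 17

Answer: 17


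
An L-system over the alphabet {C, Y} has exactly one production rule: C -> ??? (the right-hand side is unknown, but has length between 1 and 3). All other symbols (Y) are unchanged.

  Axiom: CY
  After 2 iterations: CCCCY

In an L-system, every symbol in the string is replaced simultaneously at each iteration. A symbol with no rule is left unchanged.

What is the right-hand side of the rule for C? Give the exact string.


Answer: CC

Derivation:
Trying C -> CC:
  Step 0: CY
  Step 1: CCY
  Step 2: CCCCY
Matches the given result.


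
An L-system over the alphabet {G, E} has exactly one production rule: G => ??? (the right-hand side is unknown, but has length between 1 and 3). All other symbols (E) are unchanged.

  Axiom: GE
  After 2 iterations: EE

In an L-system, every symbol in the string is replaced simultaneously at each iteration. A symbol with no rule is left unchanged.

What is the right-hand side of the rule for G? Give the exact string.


Answer: E

Derivation:
Trying G => E:
  Step 0: GE
  Step 1: EE
  Step 2: EE
Matches the given result.


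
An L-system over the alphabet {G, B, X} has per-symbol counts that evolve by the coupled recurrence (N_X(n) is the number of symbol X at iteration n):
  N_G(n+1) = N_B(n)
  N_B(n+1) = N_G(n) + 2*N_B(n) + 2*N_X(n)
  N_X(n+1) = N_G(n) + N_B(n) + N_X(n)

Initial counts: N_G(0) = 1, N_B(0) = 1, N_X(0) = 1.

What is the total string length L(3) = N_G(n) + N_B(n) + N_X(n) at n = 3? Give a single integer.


Answer: 105

Derivation:
Step 0: N_G=1, N_B=1, N_X=1, L=3
Step 1: N_G=1, N_B=5, N_X=3, L=9
Step 2: N_G=5, N_B=17, N_X=9, L=31
Step 3: N_G=17, N_B=57, N_X=31, L=105


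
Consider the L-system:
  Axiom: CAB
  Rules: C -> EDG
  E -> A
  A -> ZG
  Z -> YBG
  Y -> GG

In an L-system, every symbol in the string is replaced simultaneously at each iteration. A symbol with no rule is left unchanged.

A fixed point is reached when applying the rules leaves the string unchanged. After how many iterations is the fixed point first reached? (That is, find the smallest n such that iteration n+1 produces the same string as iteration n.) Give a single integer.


Step 0: CAB
Step 1: EDGZGB
Step 2: ADGYBGGB
Step 3: ZGDGGGBGGB
Step 4: YBGGDGGGBGGB
Step 5: GGBGGDGGGBGGB
Step 6: GGBGGDGGGBGGB  (unchanged — fixed point at step 5)

Answer: 5


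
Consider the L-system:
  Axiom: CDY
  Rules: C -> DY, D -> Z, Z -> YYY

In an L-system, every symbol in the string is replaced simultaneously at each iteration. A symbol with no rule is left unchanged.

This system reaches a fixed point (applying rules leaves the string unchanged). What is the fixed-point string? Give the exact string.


Answer: YYYYYYYY

Derivation:
Step 0: CDY
Step 1: DYZY
Step 2: ZYYYYY
Step 3: YYYYYYYY
Step 4: YYYYYYYY  (unchanged — fixed point at step 3)


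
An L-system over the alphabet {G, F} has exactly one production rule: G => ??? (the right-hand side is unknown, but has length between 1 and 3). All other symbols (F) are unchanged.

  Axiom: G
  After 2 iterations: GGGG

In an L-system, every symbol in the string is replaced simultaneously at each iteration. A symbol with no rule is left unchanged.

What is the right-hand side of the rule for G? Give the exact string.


Answer: GG

Derivation:
Trying G => GG:
  Step 0: G
  Step 1: GG
  Step 2: GGGG
Matches the given result.


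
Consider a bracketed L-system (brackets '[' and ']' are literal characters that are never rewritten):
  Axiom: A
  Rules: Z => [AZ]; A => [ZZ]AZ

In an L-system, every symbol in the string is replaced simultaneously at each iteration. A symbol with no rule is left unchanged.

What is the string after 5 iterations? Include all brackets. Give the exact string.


Step 0: A
Step 1: [ZZ]AZ
Step 2: [[AZ][AZ]][ZZ]AZ[AZ]
Step 3: [[[ZZ]AZ[AZ]][[ZZ]AZ[AZ]]][[AZ][AZ]][ZZ]AZ[AZ][[ZZ]AZ[AZ]]
Step 4: [[[[AZ][AZ]][ZZ]AZ[AZ][[ZZ]AZ[AZ]]][[[AZ][AZ]][ZZ]AZ[AZ][[ZZ]AZ[AZ]]]][[[ZZ]AZ[AZ]][[ZZ]AZ[AZ]]][[AZ][AZ]][ZZ]AZ[AZ][[ZZ]AZ[AZ]][[[AZ][AZ]][ZZ]AZ[AZ][[ZZ]AZ[AZ]]]
Step 5: [[[[[ZZ]AZ[AZ]][[ZZ]AZ[AZ]]][[AZ][AZ]][ZZ]AZ[AZ][[ZZ]AZ[AZ]][[[AZ][AZ]][ZZ]AZ[AZ][[ZZ]AZ[AZ]]]][[[[ZZ]AZ[AZ]][[ZZ]AZ[AZ]]][[AZ][AZ]][ZZ]AZ[AZ][[ZZ]AZ[AZ]][[[AZ][AZ]][ZZ]AZ[AZ][[ZZ]AZ[AZ]]]]][[[[AZ][AZ]][ZZ]AZ[AZ][[ZZ]AZ[AZ]]][[[AZ][AZ]][ZZ]AZ[AZ][[ZZ]AZ[AZ]]]][[[ZZ]AZ[AZ]][[ZZ]AZ[AZ]]][[AZ][AZ]][ZZ]AZ[AZ][[ZZ]AZ[AZ]][[[AZ][AZ]][ZZ]AZ[AZ][[ZZ]AZ[AZ]]][[[[ZZ]AZ[AZ]][[ZZ]AZ[AZ]]][[AZ][AZ]][ZZ]AZ[AZ][[ZZ]AZ[AZ]][[[AZ][AZ]][ZZ]AZ[AZ][[ZZ]AZ[AZ]]]]

Answer: [[[[[ZZ]AZ[AZ]][[ZZ]AZ[AZ]]][[AZ][AZ]][ZZ]AZ[AZ][[ZZ]AZ[AZ]][[[AZ][AZ]][ZZ]AZ[AZ][[ZZ]AZ[AZ]]]][[[[ZZ]AZ[AZ]][[ZZ]AZ[AZ]]][[AZ][AZ]][ZZ]AZ[AZ][[ZZ]AZ[AZ]][[[AZ][AZ]][ZZ]AZ[AZ][[ZZ]AZ[AZ]]]]][[[[AZ][AZ]][ZZ]AZ[AZ][[ZZ]AZ[AZ]]][[[AZ][AZ]][ZZ]AZ[AZ][[ZZ]AZ[AZ]]]][[[ZZ]AZ[AZ]][[ZZ]AZ[AZ]]][[AZ][AZ]][ZZ]AZ[AZ][[ZZ]AZ[AZ]][[[AZ][AZ]][ZZ]AZ[AZ][[ZZ]AZ[AZ]]][[[[ZZ]AZ[AZ]][[ZZ]AZ[AZ]]][[AZ][AZ]][ZZ]AZ[AZ][[ZZ]AZ[AZ]][[[AZ][AZ]][ZZ]AZ[AZ][[ZZ]AZ[AZ]]]]


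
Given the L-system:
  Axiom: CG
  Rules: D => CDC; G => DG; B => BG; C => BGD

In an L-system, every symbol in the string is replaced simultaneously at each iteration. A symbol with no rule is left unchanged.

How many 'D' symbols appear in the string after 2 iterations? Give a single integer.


Answer: 4

Derivation:
Step 0: CG  (0 'D')
Step 1: BGDDG  (2 'D')
Step 2: BGDGCDCCDCDG  (4 'D')


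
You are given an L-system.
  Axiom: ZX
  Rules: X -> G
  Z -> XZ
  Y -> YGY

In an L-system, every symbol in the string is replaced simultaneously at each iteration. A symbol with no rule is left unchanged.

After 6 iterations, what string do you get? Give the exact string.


Answer: GGGGGXZG

Derivation:
Step 0: ZX
Step 1: XZG
Step 2: GXZG
Step 3: GGXZG
Step 4: GGGXZG
Step 5: GGGGXZG
Step 6: GGGGGXZG


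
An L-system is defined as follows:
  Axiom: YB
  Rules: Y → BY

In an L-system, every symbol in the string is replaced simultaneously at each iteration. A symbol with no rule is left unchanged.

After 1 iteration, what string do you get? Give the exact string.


Answer: BYB

Derivation:
Step 0: YB
Step 1: BYB


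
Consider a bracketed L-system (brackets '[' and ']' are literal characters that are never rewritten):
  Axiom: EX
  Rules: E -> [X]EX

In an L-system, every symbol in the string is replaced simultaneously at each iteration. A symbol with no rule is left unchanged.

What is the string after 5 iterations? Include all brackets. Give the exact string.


Answer: [X][X][X][X][X]EXXXXXX

Derivation:
Step 0: EX
Step 1: [X]EXX
Step 2: [X][X]EXXX
Step 3: [X][X][X]EXXXX
Step 4: [X][X][X][X]EXXXXX
Step 5: [X][X][X][X][X]EXXXXXX


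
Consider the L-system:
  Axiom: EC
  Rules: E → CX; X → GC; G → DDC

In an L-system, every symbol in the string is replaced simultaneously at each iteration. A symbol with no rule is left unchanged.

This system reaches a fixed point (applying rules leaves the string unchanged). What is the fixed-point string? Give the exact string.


Step 0: EC
Step 1: CXC
Step 2: CGCC
Step 3: CDDCCC
Step 4: CDDCCC  (unchanged — fixed point at step 3)

Answer: CDDCCC


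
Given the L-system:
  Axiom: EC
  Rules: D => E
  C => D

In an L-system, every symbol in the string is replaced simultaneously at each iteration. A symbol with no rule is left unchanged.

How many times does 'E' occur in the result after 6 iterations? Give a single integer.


Step 0: EC  (1 'E')
Step 1: ED  (1 'E')
Step 2: EE  (2 'E')
Step 3: EE  (2 'E')
Step 4: EE  (2 'E')
Step 5: EE  (2 'E')
Step 6: EE  (2 'E')

Answer: 2


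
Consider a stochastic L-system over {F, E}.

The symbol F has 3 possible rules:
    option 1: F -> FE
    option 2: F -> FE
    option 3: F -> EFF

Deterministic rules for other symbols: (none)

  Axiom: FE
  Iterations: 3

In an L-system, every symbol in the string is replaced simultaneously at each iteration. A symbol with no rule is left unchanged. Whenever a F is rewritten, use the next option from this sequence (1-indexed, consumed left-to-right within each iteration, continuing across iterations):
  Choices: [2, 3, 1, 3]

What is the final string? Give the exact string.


Answer: EFEEFFEE

Derivation:
Step 0: FE
Step 1: FEE  (used choices [2])
Step 2: EFFEE  (used choices [3])
Step 3: EFEEFFEE  (used choices [1, 3])


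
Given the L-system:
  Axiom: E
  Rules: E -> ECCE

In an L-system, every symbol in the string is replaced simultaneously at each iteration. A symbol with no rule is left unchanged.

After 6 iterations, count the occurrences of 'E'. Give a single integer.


Answer: 64

Derivation:
Step 0: E  (1 'E')
Step 1: ECCE  (2 'E')
Step 2: ECCECCECCE  (4 'E')
Step 3: ECCECCECCECCECCECCECCE  (8 'E')
Step 4: ECCECCECCECCECCECCECCECCECCECCECCECCECCECCECCE  (16 'E')
Step 5: ECCECCECCECCECCECCECCECCECCECCECCECCECCECCECCECCECCECCECCECCECCECCECCECCECCECCECCECCECCECCECCE  (32 'E')
Step 6: ECCECCECCECCECCECCECCECCECCECCECCECCECCECCECCECCECCECCECCECCECCECCECCECCECCECCECCECCECCECCECCECCECCECCECCECCECCECCECCECCECCECCECCECCECCECCECCECCECCECCECCECCECCECCECCECCECCECCECCECCECCECCECCE  (64 'E')


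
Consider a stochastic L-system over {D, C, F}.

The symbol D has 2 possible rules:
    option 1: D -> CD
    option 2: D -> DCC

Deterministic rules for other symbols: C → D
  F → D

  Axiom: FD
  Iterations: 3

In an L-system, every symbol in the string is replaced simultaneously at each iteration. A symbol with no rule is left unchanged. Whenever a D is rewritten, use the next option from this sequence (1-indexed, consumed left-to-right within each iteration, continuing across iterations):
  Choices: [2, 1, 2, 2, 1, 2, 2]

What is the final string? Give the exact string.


Step 0: FD
Step 1: DDCC  (used choices [2])
Step 2: CDDCCDD  (used choices [1, 2])
Step 3: DDCCCDDDDCCDCC  (used choices [2, 1, 2, 2])

Answer: DDCCCDDDDCCDCC


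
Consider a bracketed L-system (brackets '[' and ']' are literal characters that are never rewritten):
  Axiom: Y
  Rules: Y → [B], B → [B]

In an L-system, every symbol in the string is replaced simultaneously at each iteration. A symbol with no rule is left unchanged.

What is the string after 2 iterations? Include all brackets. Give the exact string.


Answer: [[B]]

Derivation:
Step 0: Y
Step 1: [B]
Step 2: [[B]]


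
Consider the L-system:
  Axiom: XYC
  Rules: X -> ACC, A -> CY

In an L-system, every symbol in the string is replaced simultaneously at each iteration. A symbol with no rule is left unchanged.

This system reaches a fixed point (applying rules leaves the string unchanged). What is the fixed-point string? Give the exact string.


Answer: CYCCYC

Derivation:
Step 0: XYC
Step 1: ACCYC
Step 2: CYCCYC
Step 3: CYCCYC  (unchanged — fixed point at step 2)


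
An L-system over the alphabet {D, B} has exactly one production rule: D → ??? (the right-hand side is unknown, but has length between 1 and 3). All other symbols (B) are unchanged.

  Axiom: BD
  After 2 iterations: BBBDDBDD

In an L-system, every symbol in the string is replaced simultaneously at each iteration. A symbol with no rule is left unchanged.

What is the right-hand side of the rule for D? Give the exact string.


Trying D → BDD:
  Step 0: BD
  Step 1: BBDD
  Step 2: BBBDDBDD
Matches the given result.

Answer: BDD


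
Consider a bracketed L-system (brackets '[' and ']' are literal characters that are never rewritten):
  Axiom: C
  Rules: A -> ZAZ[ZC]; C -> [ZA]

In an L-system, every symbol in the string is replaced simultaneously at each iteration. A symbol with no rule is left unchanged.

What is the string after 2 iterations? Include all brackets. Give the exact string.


Step 0: C
Step 1: [ZA]
Step 2: [ZZAZ[ZC]]

Answer: [ZZAZ[ZC]]


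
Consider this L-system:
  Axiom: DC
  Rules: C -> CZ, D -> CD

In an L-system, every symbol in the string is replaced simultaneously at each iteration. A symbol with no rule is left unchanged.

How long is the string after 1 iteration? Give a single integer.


Answer: 4

Derivation:
Step 0: length = 2
Step 1: length = 4


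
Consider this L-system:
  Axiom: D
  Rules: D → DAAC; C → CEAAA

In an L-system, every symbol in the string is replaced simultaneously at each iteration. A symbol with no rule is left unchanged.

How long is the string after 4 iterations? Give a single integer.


Step 0: length = 1
Step 1: length = 4
Step 2: length = 11
Step 3: length = 22
Step 4: length = 37

Answer: 37


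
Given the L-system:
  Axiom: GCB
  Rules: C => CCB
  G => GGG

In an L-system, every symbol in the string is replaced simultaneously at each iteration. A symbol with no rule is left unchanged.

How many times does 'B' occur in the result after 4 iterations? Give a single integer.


Step 0: GCB  (1 'B')
Step 1: GGGCCBB  (2 'B')
Step 2: GGGGGGGGGCCBCCBBB  (4 'B')
Step 3: GGGGGGGGGGGGGGGGGGGGGGGGGGGCCBCCBBCCBCCBBBB  (8 'B')
Step 4: GGGGGGGGGGGGGGGGGGGGGGGGGGGGGGGGGGGGGGGGGGGGGGGGGGGGGGGGGGGGGGGGGGGGGGGGGGGGGGGGGCCBCCBBCCBCCBBBCCBCCBBCCBCCBBBBB  (16 'B')

Answer: 16


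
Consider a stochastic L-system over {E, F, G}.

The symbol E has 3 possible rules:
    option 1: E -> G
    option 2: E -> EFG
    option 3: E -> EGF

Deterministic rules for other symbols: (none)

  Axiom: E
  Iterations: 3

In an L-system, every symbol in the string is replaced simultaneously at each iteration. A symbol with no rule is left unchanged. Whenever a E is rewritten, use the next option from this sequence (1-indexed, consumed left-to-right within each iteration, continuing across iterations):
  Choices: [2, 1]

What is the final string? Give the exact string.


Answer: GFG

Derivation:
Step 0: E
Step 1: EFG  (used choices [2])
Step 2: GFG  (used choices [1])
Step 3: GFG  (used choices [])


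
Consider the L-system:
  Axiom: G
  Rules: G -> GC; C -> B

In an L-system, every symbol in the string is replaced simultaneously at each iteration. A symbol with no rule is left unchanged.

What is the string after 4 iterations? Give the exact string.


Answer: GCBBB

Derivation:
Step 0: G
Step 1: GC
Step 2: GCB
Step 3: GCBB
Step 4: GCBBB


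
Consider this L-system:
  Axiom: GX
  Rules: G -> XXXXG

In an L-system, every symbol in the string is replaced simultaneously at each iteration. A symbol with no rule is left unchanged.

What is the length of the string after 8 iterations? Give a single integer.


Step 0: length = 2
Step 1: length = 6
Step 2: length = 10
Step 3: length = 14
Step 4: length = 18
Step 5: length = 22
Step 6: length = 26
Step 7: length = 30
Step 8: length = 34

Answer: 34


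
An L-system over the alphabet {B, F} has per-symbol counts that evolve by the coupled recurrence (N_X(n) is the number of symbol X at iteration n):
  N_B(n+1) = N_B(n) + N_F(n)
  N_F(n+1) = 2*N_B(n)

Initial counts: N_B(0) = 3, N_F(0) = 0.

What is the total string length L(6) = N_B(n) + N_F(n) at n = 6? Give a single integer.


Step 0: N_B=3, N_F=0, L=3
Step 1: N_B=3, N_F=6, L=9
Step 2: N_B=9, N_F=6, L=15
Step 3: N_B=15, N_F=18, L=33
Step 4: N_B=33, N_F=30, L=63
Step 5: N_B=63, N_F=66, L=129
Step 6: N_B=129, N_F=126, L=255

Answer: 255


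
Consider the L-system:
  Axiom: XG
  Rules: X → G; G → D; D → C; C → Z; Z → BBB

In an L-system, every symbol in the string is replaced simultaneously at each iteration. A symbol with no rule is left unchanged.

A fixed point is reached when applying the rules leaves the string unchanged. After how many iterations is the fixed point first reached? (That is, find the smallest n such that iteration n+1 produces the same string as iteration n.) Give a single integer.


Answer: 5

Derivation:
Step 0: XG
Step 1: GD
Step 2: DC
Step 3: CZ
Step 4: ZBBB
Step 5: BBBBBB
Step 6: BBBBBB  (unchanged — fixed point at step 5)


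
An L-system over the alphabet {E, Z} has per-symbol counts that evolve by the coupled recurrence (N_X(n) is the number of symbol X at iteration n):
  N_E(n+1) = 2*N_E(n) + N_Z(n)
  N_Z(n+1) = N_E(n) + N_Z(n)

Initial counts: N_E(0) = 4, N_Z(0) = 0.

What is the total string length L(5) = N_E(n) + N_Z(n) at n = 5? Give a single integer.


Answer: 576

Derivation:
Step 0: N_E=4, N_Z=0, L=4
Step 1: N_E=8, N_Z=4, L=12
Step 2: N_E=20, N_Z=12, L=32
Step 3: N_E=52, N_Z=32, L=84
Step 4: N_E=136, N_Z=84, L=220
Step 5: N_E=356, N_Z=220, L=576


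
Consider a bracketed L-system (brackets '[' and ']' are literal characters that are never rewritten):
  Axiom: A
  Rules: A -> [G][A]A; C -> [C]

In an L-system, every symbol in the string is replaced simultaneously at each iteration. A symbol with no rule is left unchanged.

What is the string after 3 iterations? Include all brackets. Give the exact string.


Step 0: A
Step 1: [G][A]A
Step 2: [G][[G][A]A][G][A]A
Step 3: [G][[G][[G][A]A][G][A]A][G][[G][A]A][G][A]A

Answer: [G][[G][[G][A]A][G][A]A][G][[G][A]A][G][A]A


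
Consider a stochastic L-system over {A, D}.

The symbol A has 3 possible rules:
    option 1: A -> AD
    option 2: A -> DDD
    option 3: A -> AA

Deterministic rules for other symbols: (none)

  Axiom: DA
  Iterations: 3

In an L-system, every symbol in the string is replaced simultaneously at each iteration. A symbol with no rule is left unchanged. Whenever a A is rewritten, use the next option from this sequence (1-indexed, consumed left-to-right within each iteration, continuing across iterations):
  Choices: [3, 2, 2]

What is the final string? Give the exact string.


Step 0: DA
Step 1: DAA  (used choices [3])
Step 2: DDDDDDD  (used choices [2, 2])
Step 3: DDDDDDD  (used choices [])

Answer: DDDDDDD


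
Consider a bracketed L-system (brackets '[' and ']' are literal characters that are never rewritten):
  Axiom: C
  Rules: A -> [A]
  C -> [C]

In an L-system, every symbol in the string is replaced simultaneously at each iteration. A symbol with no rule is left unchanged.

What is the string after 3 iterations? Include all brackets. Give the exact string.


Answer: [[[C]]]

Derivation:
Step 0: C
Step 1: [C]
Step 2: [[C]]
Step 3: [[[C]]]


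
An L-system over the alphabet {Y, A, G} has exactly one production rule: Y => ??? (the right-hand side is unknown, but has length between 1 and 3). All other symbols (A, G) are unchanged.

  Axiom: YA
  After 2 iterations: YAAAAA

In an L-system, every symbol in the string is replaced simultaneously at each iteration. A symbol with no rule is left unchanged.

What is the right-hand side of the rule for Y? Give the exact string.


Trying Y => YAA:
  Step 0: YA
  Step 1: YAAA
  Step 2: YAAAAA
Matches the given result.

Answer: YAA


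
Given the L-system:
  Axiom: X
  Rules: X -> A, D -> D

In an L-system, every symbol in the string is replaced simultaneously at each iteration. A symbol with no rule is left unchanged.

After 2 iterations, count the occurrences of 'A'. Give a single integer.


Step 0: X  (0 'A')
Step 1: A  (1 'A')
Step 2: A  (1 'A')

Answer: 1


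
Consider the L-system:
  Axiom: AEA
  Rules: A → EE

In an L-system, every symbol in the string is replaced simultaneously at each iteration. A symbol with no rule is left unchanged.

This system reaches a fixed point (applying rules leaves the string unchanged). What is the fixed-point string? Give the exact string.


Answer: EEEEE

Derivation:
Step 0: AEA
Step 1: EEEEE
Step 2: EEEEE  (unchanged — fixed point at step 1)


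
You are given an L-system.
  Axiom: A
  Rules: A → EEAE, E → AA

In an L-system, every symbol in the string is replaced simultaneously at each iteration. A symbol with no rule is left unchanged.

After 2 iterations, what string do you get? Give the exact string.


Step 0: A
Step 1: EEAE
Step 2: AAAAEEAEAA

Answer: AAAAEEAEAA


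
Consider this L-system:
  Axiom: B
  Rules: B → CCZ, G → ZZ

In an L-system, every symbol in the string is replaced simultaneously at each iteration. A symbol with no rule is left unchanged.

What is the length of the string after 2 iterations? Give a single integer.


Step 0: length = 1
Step 1: length = 3
Step 2: length = 3

Answer: 3


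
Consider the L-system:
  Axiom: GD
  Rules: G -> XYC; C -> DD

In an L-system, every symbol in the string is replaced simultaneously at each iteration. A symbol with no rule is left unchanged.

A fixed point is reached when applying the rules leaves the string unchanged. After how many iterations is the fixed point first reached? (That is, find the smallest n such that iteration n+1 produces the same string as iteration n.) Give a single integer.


Answer: 2

Derivation:
Step 0: GD
Step 1: XYCD
Step 2: XYDDD
Step 3: XYDDD  (unchanged — fixed point at step 2)


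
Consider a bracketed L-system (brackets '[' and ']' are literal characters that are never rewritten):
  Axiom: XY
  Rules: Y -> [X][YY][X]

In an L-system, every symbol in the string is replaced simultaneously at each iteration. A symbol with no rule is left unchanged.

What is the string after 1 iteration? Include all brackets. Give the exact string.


Answer: X[X][YY][X]

Derivation:
Step 0: XY
Step 1: X[X][YY][X]


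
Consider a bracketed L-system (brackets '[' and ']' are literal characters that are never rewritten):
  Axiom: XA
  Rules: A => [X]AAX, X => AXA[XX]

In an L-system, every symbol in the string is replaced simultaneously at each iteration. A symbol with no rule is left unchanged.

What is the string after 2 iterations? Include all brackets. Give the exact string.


Step 0: XA
Step 1: AXA[XX][X]AAX
Step 2: [X]AAXAXA[XX][X]AAX[AXA[XX]AXA[XX]][AXA[XX]][X]AAX[X]AAXAXA[XX]

Answer: [X]AAXAXA[XX][X]AAX[AXA[XX]AXA[XX]][AXA[XX]][X]AAX[X]AAXAXA[XX]


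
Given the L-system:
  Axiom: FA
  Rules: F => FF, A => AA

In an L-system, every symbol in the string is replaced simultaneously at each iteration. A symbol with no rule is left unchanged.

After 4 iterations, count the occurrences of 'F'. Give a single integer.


Answer: 16

Derivation:
Step 0: FA  (1 'F')
Step 1: FFAA  (2 'F')
Step 2: FFFFAAAA  (4 'F')
Step 3: FFFFFFFFAAAAAAAA  (8 'F')
Step 4: FFFFFFFFFFFFFFFFAAAAAAAAAAAAAAAA  (16 'F')


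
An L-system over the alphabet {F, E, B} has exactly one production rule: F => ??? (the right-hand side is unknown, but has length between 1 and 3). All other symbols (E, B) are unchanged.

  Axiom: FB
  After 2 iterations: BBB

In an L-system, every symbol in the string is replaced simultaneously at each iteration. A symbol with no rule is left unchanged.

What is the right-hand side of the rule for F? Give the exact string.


Trying F => BB:
  Step 0: FB
  Step 1: BBB
  Step 2: BBB
Matches the given result.

Answer: BB


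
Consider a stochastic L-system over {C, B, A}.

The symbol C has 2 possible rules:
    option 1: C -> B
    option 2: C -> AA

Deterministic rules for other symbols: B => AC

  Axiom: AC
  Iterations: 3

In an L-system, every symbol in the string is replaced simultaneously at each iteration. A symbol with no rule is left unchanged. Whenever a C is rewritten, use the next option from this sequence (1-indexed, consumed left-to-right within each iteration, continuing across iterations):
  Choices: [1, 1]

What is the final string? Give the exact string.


Answer: AAB

Derivation:
Step 0: AC
Step 1: AB  (used choices [1])
Step 2: AAC  (used choices [])
Step 3: AAB  (used choices [1])
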